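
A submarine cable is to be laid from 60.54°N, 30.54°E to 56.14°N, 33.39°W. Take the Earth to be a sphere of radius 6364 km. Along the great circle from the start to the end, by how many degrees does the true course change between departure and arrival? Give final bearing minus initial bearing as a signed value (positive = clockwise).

At departure: θ₁ = atan2(sin Δλ cos φ₂, cos φ₁ sin φ₂ − sin φ₁ cos φ₂ cos Δλ) = 291.31°
At arrival: θ₂ = atan2(sin Δλ cos φ₁, −cos φ₂ sin φ₁ + sin φ₂ cos φ₁ cos Δλ) = 235.32°
Δθ = θ₂ − θ₁ = -56.0°

-56.0°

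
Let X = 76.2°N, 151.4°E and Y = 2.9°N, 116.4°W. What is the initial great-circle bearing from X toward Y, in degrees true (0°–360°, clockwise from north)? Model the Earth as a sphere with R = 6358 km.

87.2°

θ = atan2( sin Δλ·cos φ₂ ,  cos φ₁ sin φ₂ − sin φ₁ cos φ₂ cos Δλ )
  = atan2(+0.9980, +0.0493) = 87.17°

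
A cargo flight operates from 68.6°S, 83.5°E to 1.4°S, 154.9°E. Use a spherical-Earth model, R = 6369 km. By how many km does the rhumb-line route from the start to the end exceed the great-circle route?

262 km

Great circle: cos σ = sin φ₁ sin φ₂ + cos φ₁ cos φ₂ cos Δλ,  σ = 1.4313 rad → d_gc = 9115.6 km
Rhumb line: Δψ = +1.6418, q = Δφ/Δψ = 0.7144, d_rh = R√(Δφ²+q²Δλ²) = 9378.0 km
Excess = 9378.0 − 9115.6 = 262.4 ≈ 262 km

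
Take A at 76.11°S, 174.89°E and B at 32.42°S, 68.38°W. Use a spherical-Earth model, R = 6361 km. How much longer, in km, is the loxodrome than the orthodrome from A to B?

988 km

Great circle: cos σ = sin φ₁ sin φ₂ + cos φ₁ cos φ₂ cos Δλ,  σ = 1.1271 rad → d_gc = 7169.4 km
Rhumb line: Δψ = +1.5066, q = Δφ/Δψ = 0.5061, d_rh = R√(Δφ²+q²Δλ²) = 8157.8 km
Excess = 8157.8 − 7169.4 = 988.4 ≈ 988 km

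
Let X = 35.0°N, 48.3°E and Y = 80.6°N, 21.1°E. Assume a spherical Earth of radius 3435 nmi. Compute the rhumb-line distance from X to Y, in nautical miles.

Rhumb course C = atan2(Δλ, Δψ) with Δψ = ln[tan(π/4+φ₂/2)/tan(π/4+φ₁/2)] = +1.8456, Δλ = -0.4747 → C = 345.57°
d = R·|Δφ| / |cos C| = 3435·0.79587 / 0.96847 = 2823 nmi

2823 nmi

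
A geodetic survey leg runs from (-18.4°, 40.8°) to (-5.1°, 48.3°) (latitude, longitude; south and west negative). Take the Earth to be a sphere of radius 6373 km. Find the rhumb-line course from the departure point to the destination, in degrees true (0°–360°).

Meridional parts: M(φ₁)=-0.3268, M(φ₂)=-0.0891 → ΔM = +0.2377;  Δλ = +0.1309 rad
tan C = Δλ / ΔM = +0.5507 → C = 28.84°

28.8°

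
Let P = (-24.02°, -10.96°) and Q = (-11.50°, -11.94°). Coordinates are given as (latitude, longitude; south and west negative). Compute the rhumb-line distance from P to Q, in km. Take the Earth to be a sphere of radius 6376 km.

Rhumb course C = atan2(Δλ, Δψ) with Δψ = ln[tan(π/4+φ₂/2)/tan(π/4+φ₁/2)] = +0.2300, Δλ = -0.0171 → C = 355.75°
d = R·|Δφ| / |cos C| = 6376·0.21852 / 0.99725 = 1397 km

1397 km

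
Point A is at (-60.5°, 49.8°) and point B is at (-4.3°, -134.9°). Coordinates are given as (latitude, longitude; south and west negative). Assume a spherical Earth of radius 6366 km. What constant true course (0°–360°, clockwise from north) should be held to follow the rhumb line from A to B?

Δψ = ln[tan(π/4+φ₂/2)/tan(π/4+φ₁/2)] = +1.2594
Δλ = +3.0596 rad (taken the short way round)
course = atan2(Δλ, Δψ) = 67.63°

67.6°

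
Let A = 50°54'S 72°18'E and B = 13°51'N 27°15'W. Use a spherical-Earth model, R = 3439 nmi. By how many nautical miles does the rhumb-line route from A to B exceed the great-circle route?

Great circle: cos σ = sin φ₁ sin φ₂ + cos φ₁ cos φ₂ cos Δλ,  σ = 1.8623 rad → d_gc = 6404.3 nmi
Rhumb line: Δψ = +1.2795, q = Δφ/Δψ = 0.8833, d_rh = R√(Δφ²+q²Δλ²) = 6554.2 nmi
Excess = 6554.2 − 6404.3 = 149.9 ≈ 150 nmi

150 nmi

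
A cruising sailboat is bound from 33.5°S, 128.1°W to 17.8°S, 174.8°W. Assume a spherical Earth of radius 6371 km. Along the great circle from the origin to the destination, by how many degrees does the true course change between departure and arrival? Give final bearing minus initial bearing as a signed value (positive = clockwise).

Initial bearing θ₁ = atan2(sin Δλ cos φ₂, cos φ₁ sin φ₂ − sin φ₁ cos φ₂ cos Δλ) = 278.66°
Final bearing θ₂ = (initial bearing from the destination back to the start) + 180° = 300.02°
Δθ = θ₂ − θ₁ = +21.4°

+21.4°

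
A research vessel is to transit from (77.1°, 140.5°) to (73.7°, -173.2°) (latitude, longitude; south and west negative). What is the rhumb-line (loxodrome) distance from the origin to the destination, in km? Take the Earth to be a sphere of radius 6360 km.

1344 km

Δψ = ln[tan(π/4+φ₂/2)/tan(π/4+φ₁/2)] = -0.2365;  Δφ = -0.0593 rad,  Δλ = +0.8081 rad
q = Δφ/Δψ = 0.2509
d = R·√(Δφ² + q²Δλ²) = 6360·0.21128 = 1344 km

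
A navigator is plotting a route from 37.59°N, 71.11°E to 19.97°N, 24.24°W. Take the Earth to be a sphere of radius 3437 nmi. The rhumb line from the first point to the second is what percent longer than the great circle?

Great circle: σ = 1.4315 rad → d_gc = Rσ = 4919.9 nmi
Rhumb: Δφ = -0.3075, Δλ = -1.6642, Δψ = -0.3531, q = Δφ/Δψ = 0.8709 → d_rh = R√(Δφ²+q²Δλ²) = 5092.3 nmi
Excess = (5092.3 − 4919.9) / 4919.9 = 172.4 / 4919.9 = 3.50% ≈ 3.5%

3.5%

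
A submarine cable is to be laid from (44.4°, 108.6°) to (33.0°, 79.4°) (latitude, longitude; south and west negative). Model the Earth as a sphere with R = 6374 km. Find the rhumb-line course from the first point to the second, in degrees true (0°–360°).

Δψ = ln[tan(π/4+φ₂/2)/tan(π/4+φ₁/2)] = -0.2559
Δλ = -0.5096 rad (taken the short way round)
course = atan2(Δλ, Δψ) = 243.34°

243.3°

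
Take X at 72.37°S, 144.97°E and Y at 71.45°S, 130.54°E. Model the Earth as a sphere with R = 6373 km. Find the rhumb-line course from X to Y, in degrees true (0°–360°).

281.6°

Δψ = ln[tan(π/4+φ₂/2)/tan(π/4+φ₁/2)] = +0.0517
Δλ = -0.2519 rad (taken the short way round)
course = atan2(Δλ, Δψ) = 281.61°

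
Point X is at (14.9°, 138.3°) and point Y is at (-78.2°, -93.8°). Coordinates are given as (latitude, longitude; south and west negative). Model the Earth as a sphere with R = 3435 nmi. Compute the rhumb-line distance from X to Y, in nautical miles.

7440 nmi

Rhumb course C = atan2(Δλ, Δψ) with Δψ = ln[tan(π/4+φ₂/2)/tan(π/4+φ₁/2)] = -2.5328, Δλ = +2.2323 → C = 138.61°
d = R·|Δφ| / |cos C| = 3435·1.62490 / 0.75021 = 7440 nmi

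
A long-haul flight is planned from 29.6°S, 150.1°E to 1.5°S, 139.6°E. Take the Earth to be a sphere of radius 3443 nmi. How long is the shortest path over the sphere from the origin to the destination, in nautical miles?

1792 nmi

Haversine: a = sin²(Δφ/2)+cos φ₁ cos φ₂ sin²(Δλ/2) = 0.06621;  σ = 2·atan2(√a,√(1−a))
σ = 29.822° → d = Rσ = 3443·0.52050 = 1792 nmi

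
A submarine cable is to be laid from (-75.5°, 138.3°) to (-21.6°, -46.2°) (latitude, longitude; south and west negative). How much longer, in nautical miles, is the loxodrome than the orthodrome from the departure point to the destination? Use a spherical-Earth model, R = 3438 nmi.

Great circle: cos σ = sin φ₁ sin φ₂ + cos φ₁ cos φ₂ cos Δλ,  σ = 1.4462 rad → d_gc = 4971.9 nmi
Rhumb line: Δψ = +1.6756, q = Δφ/Δψ = 0.5614, d_rh = R√(Δφ²+q²Δλ²) = 6739.1 nmi
Excess = 6739.1 − 4971.9 = 1767.2 ≈ 1767 nmi

1767 nmi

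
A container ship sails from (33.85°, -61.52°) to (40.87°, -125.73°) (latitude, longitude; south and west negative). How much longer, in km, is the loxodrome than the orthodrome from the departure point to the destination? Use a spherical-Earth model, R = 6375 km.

Great circle: cos σ = sin φ₁ sin φ₂ + cos φ₁ cos φ₂ cos Δλ,  σ = 0.8793 rad → d_gc = 5605.3 km
Rhumb line: Δψ = +0.1544, q = Δφ/Δψ = 0.7938, d_rh = R√(Δφ²+q²Δλ²) = 5724.4 km
Excess = 5724.4 − 5605.3 = 119.1 ≈ 119 km

119 km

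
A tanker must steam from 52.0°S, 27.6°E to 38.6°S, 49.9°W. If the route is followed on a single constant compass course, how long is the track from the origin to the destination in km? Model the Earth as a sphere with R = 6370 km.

6200 km

Rhumb course C = atan2(Δλ, Δψ) with Δψ = ln[tan(π/4+φ₂/2)/tan(π/4+φ₁/2)] = +0.3348, Δλ = -1.3526 → C = 283.90°
d = R·|Δφ| / |cos C| = 6370·0.23387 / 0.24029 = 6200 km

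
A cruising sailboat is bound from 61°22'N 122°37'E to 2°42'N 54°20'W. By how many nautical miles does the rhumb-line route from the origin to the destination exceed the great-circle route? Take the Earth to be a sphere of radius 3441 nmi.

2013 nmi

Great circle: cos σ = sin φ₁ sin φ₂ + cos φ₁ cos φ₂ cos Δλ,  σ = 2.0227 rad → d_gc = 6960.0 nmi
Rhumb line: Δψ = -1.3185, q = Δφ/Δψ = 0.7766, d_rh = R√(Δφ²+q²Δλ²) = 8973.2 nmi
Excess = 8973.2 − 6960.0 = 2013.2 ≈ 2013 nmi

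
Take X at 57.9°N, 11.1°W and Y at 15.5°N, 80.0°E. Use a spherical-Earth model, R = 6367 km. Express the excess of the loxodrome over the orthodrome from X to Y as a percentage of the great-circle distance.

4.9%

Great circle: σ = 1.3525 rad → d_gc = Rσ = 8611.5 km
Rhumb: Δφ = -0.7400, Δλ = +1.5900, Δψ = -0.9720, q = Δφ/Δψ = 0.7613 → d_rh = R√(Δφ²+q²Δλ²) = 9033.6 km
Excess = (9033.6 − 8611.5) / 8611.5 = 422.1 / 8611.5 = 4.90% ≈ 4.9%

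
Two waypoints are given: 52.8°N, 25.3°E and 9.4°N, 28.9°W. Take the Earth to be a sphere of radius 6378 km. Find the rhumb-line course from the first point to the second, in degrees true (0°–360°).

Δψ = ln[tan(π/4+φ₂/2)/tan(π/4+φ₁/2)] = -0.9242
Δλ = -0.9460 rad (taken the short way round)
course = atan2(Δλ, Δψ) = 225.67°

225.7°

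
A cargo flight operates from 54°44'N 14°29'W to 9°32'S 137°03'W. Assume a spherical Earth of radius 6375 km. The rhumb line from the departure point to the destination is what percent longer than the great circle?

5.7%

Great circle: σ = 2.0283 rad → d_gc = Rσ = 12930.5 km
Rhumb: Δφ = -1.1217, Δλ = -2.1392, Δψ = -1.3133, q = Δφ/Δψ = 0.8541 → d_rh = R√(Δφ²+q²Δλ²) = 13667.2 km
Excess = (13667.2 − 12930.5) / 12930.5 = 736.7 / 12930.5 = 5.70% ≈ 5.7%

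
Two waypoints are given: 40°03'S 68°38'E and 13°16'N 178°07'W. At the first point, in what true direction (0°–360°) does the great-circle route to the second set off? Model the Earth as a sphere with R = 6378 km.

θ = atan2( sin Δλ·cos φ₂ ,  cos φ₁ sin φ₂ − sin φ₁ cos φ₂ cos Δλ )
  = atan2(+0.8943, -0.0716) = 94.57°

94.6°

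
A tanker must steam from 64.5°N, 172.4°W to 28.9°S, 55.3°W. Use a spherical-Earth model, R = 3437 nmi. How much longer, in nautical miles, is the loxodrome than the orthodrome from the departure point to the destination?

Great circle: cos σ = sin φ₁ sin φ₂ + cos φ₁ cos φ₂ cos Δλ,  σ = 2.2242 rad → d_gc = 7644.6 nmi
Rhumb line: Δψ = -2.0133, q = Δφ/Δψ = 0.8097, d_rh = R√(Δφ²+q²Δλ²) = 7983.8 nmi
Excess = 7983.8 − 7644.6 = 339.2 ≈ 339 nmi

339 nmi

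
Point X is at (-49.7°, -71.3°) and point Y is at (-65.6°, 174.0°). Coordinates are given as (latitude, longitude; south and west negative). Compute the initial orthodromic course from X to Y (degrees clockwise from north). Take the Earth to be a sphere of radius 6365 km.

θ = atan2( sin Δλ·cos φ₂ ,  cos φ₁ sin φ₂ − sin φ₁ cos φ₂ cos Δλ )
  = atan2(-0.3753, -0.7207) = 207.51°

207.5°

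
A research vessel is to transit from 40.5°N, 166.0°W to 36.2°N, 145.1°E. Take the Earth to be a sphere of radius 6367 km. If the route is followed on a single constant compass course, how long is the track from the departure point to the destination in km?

4286 km

Δψ = ln[tan(π/4+φ₂/2)/tan(π/4+φ₁/2)] = -0.0957;  Δφ = -0.0750 rad,  Δλ = -0.8535 rad
q = Δφ/Δψ = 0.7838
d = R·√(Δφ² + q²Δλ²) = 6367·0.67316 = 4286 km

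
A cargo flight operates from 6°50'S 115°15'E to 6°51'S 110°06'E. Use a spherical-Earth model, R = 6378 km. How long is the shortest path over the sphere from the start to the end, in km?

569 km

cos σ = sin φ₁ sin φ₂ + cos φ₁ cos φ₂ cos Δλ
      = sin(-6.83°)sin(-6.85°) + cos(-6.83°)cos(-6.85°)cos(-5.15°) = 0.9960
σ = 5.113° → d = Rσ = 6378·0.08924 = 569 km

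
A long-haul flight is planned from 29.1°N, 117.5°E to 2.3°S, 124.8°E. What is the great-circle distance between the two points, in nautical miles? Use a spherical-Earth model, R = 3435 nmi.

cos σ = sin φ₁ sin φ₂ + cos φ₁ cos φ₂ cos Δλ
      = sin(29.10°)sin(-2.30°) + cos(29.10°)cos(-2.30°)cos(7.30°) = 0.8465
σ = 32.170° → d = Rσ = 3435·0.56147 = 1929 nmi

1929 nmi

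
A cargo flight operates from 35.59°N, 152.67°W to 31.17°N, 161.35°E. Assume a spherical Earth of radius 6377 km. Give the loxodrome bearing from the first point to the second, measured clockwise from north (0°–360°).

Δψ = ln[tan(π/4+φ₂/2)/tan(π/4+φ₁/2)] = -0.0924
Δλ = -0.8025 rad (taken the short way round)
course = atan2(Δλ, Δψ) = 263.43°

263.4°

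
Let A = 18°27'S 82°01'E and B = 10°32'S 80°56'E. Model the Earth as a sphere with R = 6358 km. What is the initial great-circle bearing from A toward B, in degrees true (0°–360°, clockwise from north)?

N = sin Δλ·cos φ₂ = -0.0186;  D = cos φ₁ sin φ₂ − sin φ₁ cos φ₂ cos Δλ = +0.1377
initial course = atan2(N, D) = 352.31°

352.3°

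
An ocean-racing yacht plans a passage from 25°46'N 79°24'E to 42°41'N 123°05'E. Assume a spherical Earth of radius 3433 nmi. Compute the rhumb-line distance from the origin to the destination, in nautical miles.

2376 nmi

Δψ = ln[tan(π/4+φ₂/2)/tan(π/4+φ₁/2)] = +0.3596;  Δφ = +0.2953 rad,  Δλ = +0.7624 rad
q = Δφ/Δψ = 0.8210
d = R·√(Δφ² + q²Δλ²) = 3433·0.69210 = 2376 nmi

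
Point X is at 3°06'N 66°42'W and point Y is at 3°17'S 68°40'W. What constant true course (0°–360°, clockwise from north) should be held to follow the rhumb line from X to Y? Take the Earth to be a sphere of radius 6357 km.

197.1°

Meridional parts: M(φ₁)=+0.0541, M(φ₂)=-0.0573 → ΔM = -0.1115;  Δλ = -0.0343 rad
tan C = Δλ / ΔM = +0.3079 → C = 197.12°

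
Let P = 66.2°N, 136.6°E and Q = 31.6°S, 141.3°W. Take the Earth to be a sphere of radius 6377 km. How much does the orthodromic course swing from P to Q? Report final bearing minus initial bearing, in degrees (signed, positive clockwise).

Initial bearing θ₁ = atan2(sin Δλ cos φ₂, cos φ₁ sin φ₂ − sin φ₁ cos φ₂ cos Δλ) = 110.69°
Final bearing θ₂ = (initial bearing from the destination back to the start) + 180° = 153.69°
Δθ = θ₂ − θ₁ = +43.0°

+43.0°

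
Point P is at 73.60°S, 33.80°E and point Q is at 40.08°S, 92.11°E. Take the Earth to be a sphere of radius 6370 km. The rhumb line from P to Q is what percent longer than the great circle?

Great circle: σ = 0.7508 rad → d_gc = Rσ = 4782.6 km
Rhumb: Δφ = +0.5850, Δλ = +1.0177, Δψ = +1.1725, q = Δφ/Δψ = 0.4990 → d_rh = R√(Δφ²+q²Δλ²) = 4934.7 km
Excess = (4934.7 − 4782.6) / 4782.6 = 152.1 / 4782.6 = 3.18% ≈ 3.2%

3.2%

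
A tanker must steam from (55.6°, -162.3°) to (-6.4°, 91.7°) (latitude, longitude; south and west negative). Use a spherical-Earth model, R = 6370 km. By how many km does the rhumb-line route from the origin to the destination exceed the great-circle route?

492 km

Great circle: cos σ = sin φ₁ sin φ₂ + cos φ₁ cos φ₂ cos Δλ,  σ = 1.8201 rad → d_gc = 11594.0 km
Rhumb line: Δψ = -1.2846, q = Δφ/Δψ = 0.8424, d_rh = R√(Δφ²+q²Δλ²) = 12085.8 km
Excess = 12085.8 − 11594.0 = 491.8 ≈ 492 km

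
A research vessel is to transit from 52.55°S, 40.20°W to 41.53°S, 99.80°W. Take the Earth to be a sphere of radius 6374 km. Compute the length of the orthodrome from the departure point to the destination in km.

cos σ = sin φ₁ sin φ₂ + cos φ₁ cos φ₂ cos Δλ
      = sin(-52.55°)sin(-41.53°) + cos(-52.55°)cos(-41.53°)cos(-59.60°) = 0.7567
σ = 40.825° → d = Rσ = 6374·0.71254 = 4542 km

4542 km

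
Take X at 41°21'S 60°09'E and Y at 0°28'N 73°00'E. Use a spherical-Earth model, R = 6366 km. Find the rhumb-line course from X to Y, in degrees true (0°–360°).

Meridional parts: M(φ₁)=-0.7940, M(φ₂)=+0.0081 → ΔM = +0.8021;  Δλ = +0.2243 rad
tan C = Δλ / ΔM = +0.2796 → C = 15.62°

15.6°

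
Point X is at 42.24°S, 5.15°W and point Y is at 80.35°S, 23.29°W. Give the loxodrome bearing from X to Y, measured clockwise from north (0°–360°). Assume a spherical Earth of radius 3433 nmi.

Δψ = ln[tan(π/4+φ₂/2)/tan(π/4+φ₁/2)] = -1.6572
Δλ = -0.3166 rad (taken the short way round)
course = atan2(Δλ, Δψ) = 190.82°

190.8°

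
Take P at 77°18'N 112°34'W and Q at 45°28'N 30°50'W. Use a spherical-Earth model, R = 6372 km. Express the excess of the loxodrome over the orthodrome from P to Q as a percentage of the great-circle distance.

Great circle: σ = 0.7705 rad → d_gc = Rσ = 4909.5 km
Rhumb: Δφ = -0.5556, Δλ = +1.4265, Δψ = -1.3027, q = Δφ/Δψ = 0.4265 → d_rh = R√(Δφ²+q²Δλ²) = 5250.0 km
Excess = (5250.0 − 4909.5) / 4909.5 = 340.5 / 4909.5 = 6.94% ≈ 6.9%

6.9%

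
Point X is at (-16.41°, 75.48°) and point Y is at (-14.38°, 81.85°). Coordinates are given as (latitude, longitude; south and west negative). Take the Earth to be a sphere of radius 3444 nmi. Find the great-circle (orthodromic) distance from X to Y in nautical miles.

cos σ = sin φ₁ sin φ₂ + cos φ₁ cos φ₂ cos Δλ
      = sin(-16.41°)sin(-14.38°) + cos(-16.41°)cos(-14.38°)cos(6.37°) = 0.9936
σ = 6.468° → d = Rσ = 3444·0.11288 = 389 nmi

389 nmi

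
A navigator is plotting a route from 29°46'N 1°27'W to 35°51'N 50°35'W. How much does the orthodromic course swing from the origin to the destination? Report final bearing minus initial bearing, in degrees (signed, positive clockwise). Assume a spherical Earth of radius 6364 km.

-27.9°

At departure: θ₁ = atan2(sin Δλ cos φ₂, cos φ₁ sin φ₂ − sin φ₁ cos φ₂ cos Δλ) = 291.79°
At arrival: θ₂ = atan2(sin Δλ cos φ₁, −cos φ₂ sin φ₁ + sin φ₂ cos φ₁ cos Δλ) = 263.93°
Δθ = θ₂ − θ₁ = -27.9°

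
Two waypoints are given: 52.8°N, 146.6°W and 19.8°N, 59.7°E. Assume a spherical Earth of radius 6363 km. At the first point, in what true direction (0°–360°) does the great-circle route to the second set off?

334.6°

θ = atan2( sin Δλ·cos φ₂ ,  cos φ₁ sin φ₂ − sin φ₁ cos φ₂ cos Δλ )
  = atan2(-0.4169, +0.8767) = 334.57°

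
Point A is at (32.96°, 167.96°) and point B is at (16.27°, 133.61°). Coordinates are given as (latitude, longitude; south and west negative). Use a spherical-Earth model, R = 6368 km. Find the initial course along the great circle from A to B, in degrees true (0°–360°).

250.1°

θ = atan2( sin Δλ·cos φ₂ ,  cos φ₁ sin φ₂ − sin φ₁ cos φ₂ cos Δλ )
  = atan2(-0.5416, -0.1961) = 250.10°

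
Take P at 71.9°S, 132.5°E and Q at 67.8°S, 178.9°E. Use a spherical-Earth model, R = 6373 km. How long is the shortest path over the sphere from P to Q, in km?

Haversine: a = sin²(Δφ/2)+cos φ₁ cos φ₂ sin²(Δλ/2) = 0.01950;  σ = 2·atan2(√a,√(1−a))
σ = 16.053° → d = Rσ = 6373·0.28018 = 1786 km

1786 km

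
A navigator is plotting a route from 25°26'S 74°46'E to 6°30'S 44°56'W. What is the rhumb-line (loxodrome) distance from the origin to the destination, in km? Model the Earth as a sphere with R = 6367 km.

12893 km

Δψ = ln[tan(π/4+φ₂/2)/tan(π/4+φ₁/2)] = +0.3455;  Δφ = +0.3304 rad,  Δλ = -2.0892 rad
q = Δφ/Δψ = 0.9563
d = R·√(Δφ² + q²Δλ²) = 6367·2.02503 = 12893 km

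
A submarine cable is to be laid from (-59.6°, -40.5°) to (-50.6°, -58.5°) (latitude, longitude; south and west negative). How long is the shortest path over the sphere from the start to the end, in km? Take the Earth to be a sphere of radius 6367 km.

cos σ = sin φ₁ sin φ₂ + cos φ₁ cos φ₂ cos Δλ
      = sin(-59.60°)sin(-50.60°) + cos(-59.60°)cos(-50.60°)cos(-18.00°) = 0.9720
σ = 13.598° → d = Rσ = 6367·0.23734 = 1511 km

1511 km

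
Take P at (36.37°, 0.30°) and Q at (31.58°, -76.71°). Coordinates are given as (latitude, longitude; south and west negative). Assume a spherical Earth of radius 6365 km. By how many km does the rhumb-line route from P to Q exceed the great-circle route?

189 km

Great circle: cos σ = sin φ₁ sin φ₂ + cos φ₁ cos φ₂ cos Δλ,  σ = 1.0875 rad → d_gc = 6921.7 km
Rhumb line: Δψ = -0.1009, q = Δφ/Δψ = 0.8288, d_rh = R√(Δφ²+q²Δλ²) = 7110.5 km
Excess = 7110.5 − 6921.7 = 188.8 ≈ 189 km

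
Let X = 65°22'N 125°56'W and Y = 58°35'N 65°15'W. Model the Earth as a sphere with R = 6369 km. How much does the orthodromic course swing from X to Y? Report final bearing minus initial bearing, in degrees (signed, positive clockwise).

+54.7°

Initial bearing θ₁ = atan2(sin Δλ cos φ₂, cos φ₁ sin φ₂ − sin φ₁ cos φ₂ cos Δλ) = 74.77°
Final bearing θ₂ = (initial bearing from the destination back to the start) + 180° = 129.51°
Δθ = θ₂ − θ₁ = +54.7°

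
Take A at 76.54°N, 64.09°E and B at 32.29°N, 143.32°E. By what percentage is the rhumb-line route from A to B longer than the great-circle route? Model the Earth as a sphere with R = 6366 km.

5.8%

Great circle: σ = 0.9809 rad → d_gc = Rσ = 6244.2 km
Rhumb: Δφ = -0.7723, Δλ = +1.3828, Δψ = -1.5410, q = Δφ/Δψ = 0.5012 → d_rh = R√(Δφ²+q²Δλ²) = 6605.7 km
Excess = (6605.7 − 6244.2) / 6244.2 = 361.5 / 6244.2 = 5.79% ≈ 5.8%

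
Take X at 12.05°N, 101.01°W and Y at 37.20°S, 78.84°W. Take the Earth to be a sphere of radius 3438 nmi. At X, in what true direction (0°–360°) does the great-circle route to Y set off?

158.0°

N = sin Δλ·cos φ₂ = +0.3006;  D = cos φ₁ sin φ₂ − sin φ₁ cos φ₂ cos Δλ = -0.7453
initial course = atan2(N, D) = 158.04°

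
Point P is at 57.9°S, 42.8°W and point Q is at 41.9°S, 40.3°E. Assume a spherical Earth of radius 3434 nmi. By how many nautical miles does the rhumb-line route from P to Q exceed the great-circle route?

183 nmi

Great circle: cos σ = sin φ₁ sin φ₂ + cos φ₁ cos φ₂ cos Δλ,  σ = 0.9106 rad → d_gc = 3127.1 nmi
Rhumb line: Δψ = +0.4391, q = Δφ/Δψ = 0.6360, d_rh = R√(Δφ²+q²Δλ²) = 3309.8 nmi
Excess = 3309.8 − 3127.1 = 182.7 ≈ 183 nmi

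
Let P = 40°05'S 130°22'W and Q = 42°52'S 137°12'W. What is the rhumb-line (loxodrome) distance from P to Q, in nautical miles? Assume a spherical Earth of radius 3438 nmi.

350 nmi

Rhumb course C = atan2(Δλ, Δψ) with Δψ = ln[tan(π/4+φ₂/2)/tan(π/4+φ₁/2)] = -0.0649, Δλ = -0.1193 → C = 241.46°
d = R·|Δφ| / |cos C| = 3438·0.04858 / 0.47771 = 350 nmi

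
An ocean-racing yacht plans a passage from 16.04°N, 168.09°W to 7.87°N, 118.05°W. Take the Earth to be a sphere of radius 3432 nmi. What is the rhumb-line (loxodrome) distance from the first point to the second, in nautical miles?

2970 nmi

Δψ = ln[tan(π/4+φ₂/2)/tan(π/4+φ₁/2)] = -0.1459;  Δφ = -0.1426 rad,  Δλ = +0.8734 rad
q = Δφ/Δψ = 0.9774
d = R·√(Δφ² + q²Δλ²) = 3432·0.86546 = 2970 nmi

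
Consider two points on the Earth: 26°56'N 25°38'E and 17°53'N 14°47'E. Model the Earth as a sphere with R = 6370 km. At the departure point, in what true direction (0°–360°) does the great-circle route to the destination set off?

θ = atan2( sin Δλ·cos φ₂ ,  cos φ₁ sin φ₂ − sin φ₁ cos φ₂ cos Δλ )
  = atan2(-0.1791, -0.1496) = 230.14°

230.1°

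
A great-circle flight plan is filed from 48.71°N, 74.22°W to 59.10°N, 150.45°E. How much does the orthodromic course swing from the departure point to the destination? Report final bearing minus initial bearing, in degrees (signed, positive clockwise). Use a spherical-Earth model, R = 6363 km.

-126.3°

At departure: θ₁ = atan2(sin Δλ cos φ₂, cos φ₁ sin φ₂ − sin φ₁ cos φ₂ cos Δλ) = 336.76°
At arrival: θ₂ = atan2(sin Δλ cos φ₁, −cos φ₂ sin φ₁ + sin φ₂ cos φ₁ cos Δλ) = 210.47°
Δθ = θ₂ − θ₁ = -126.3°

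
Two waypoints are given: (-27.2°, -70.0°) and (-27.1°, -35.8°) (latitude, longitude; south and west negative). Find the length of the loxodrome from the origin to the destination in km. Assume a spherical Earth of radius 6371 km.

3384 km

Δψ = ln[tan(π/4+φ₂/2)/tan(π/4+φ₁/2)] = +0.0020;  Δφ = +0.0017 rad,  Δλ = +0.5969 rad
q = Δφ/Δψ = 0.8898
d = R·√(Δφ² + q²Δλ²) = 6371·0.53114 = 3384 km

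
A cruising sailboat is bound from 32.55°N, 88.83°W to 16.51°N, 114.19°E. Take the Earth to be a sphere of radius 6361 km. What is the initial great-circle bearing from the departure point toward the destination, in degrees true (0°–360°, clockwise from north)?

332.3°

N = sin Δλ·cos φ₂ = -0.3749;  D = cos φ₁ sin φ₂ − sin φ₁ cos φ₂ cos Δλ = +0.7143
initial course = atan2(N, D) = 332.31°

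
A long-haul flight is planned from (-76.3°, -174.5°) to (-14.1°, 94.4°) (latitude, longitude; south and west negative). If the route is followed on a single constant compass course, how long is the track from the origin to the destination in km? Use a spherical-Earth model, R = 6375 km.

Δψ = ln[tan(π/4+φ₂/2)/tan(π/4+φ₁/2)] = +1.8706;  Δφ = +1.0856 rad,  Δλ = -1.5900 rad
q = Δφ/Δψ = 0.5804
d = R·√(Δφ² + q²Δλ²) = 6375·1.42478 = 9083 km

9083 km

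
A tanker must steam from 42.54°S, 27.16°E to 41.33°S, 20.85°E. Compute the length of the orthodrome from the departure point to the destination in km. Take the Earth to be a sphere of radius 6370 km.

539 km

cos σ = sin φ₁ sin φ₂ + cos φ₁ cos φ₂ cos Δλ
      = sin(-42.54°)sin(-41.33°) + cos(-42.54°)cos(-41.33°)cos(-6.31°) = 0.9964
σ = 4.846° → d = Rσ = 6370·0.08458 = 539 km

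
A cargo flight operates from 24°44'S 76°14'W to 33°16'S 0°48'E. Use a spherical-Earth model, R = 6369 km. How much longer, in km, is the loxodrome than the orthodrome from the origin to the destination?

Great circle: cos σ = sin φ₁ sin φ₂ + cos φ₁ cos φ₂ cos Δλ,  σ = 1.1594 rad → d_gc = 7384.1 km
Rhumb line: Δψ = -0.1705, q = Δφ/Δψ = 0.8733, d_rh = R√(Δφ²+q²Δλ²) = 7538.1 km
Excess = 7538.1 − 7384.1 = 154.0 ≈ 154 km

154 km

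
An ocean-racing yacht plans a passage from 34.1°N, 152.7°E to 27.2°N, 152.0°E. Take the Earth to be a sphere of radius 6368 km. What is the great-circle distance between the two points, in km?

cos σ = sin φ₁ sin φ₂ + cos φ₁ cos φ₂ cos Δλ
      = sin(34.10°)sin(27.20°) + cos(34.10°)cos(27.20°)cos(-0.70°) = 0.9927
σ = 6.926° → d = Rσ = 6368·0.12088 = 770 km

770 km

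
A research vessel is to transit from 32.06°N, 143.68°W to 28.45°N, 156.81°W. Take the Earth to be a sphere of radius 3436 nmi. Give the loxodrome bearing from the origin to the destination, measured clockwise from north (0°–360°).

252.3°

Meridional parts: M(φ₁)=+0.5913, M(φ₂)=+0.5183 → ΔM = -0.0730;  Δλ = -0.2292 rad
tan C = Δλ / ΔM = +3.1408 → C = 252.34°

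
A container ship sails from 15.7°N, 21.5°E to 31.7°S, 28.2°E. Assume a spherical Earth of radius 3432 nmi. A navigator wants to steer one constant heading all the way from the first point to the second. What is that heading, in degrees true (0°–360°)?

172.3°

Meridional parts: M(φ₁)=+0.2775, M(φ₂)=-0.5839 → ΔM = -0.8614;  Δλ = +0.1169 rad
tan C = Δλ / ΔM = -0.1358 → C = 172.27°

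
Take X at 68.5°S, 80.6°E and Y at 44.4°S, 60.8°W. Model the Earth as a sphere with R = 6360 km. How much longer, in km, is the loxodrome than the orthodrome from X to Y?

Great circle: cos σ = sin φ₁ sin φ₂ + cos φ₁ cos φ₂ cos Δλ,  σ = 1.1081 rad → d_gc = 7047.72 km
Rhumb line: Δψ = +0.7948, q = Δφ/Δψ = 0.5292, d_rh = R√(Δφ²+q²Δλ²) = 8726.21 km
Excess = 8726.21 − 7047.72 = 1678.49 ≈ 1678 km

1678 km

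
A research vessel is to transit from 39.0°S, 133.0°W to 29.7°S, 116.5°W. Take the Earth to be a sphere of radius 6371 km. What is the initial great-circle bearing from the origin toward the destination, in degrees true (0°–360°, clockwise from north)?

60.6°

θ = atan2( sin Δλ·cos φ₂ ,  cos φ₁ sin φ₂ − sin φ₁ cos φ₂ cos Δλ )
  = atan2(+0.2467, +0.1391) = 60.59°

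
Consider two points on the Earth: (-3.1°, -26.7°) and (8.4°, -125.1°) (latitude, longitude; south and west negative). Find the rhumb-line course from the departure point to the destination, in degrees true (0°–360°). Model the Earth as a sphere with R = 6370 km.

276.7°

Meridional parts: M(φ₁)=-0.0541, M(φ₂)=+0.1471 → ΔM = +0.2013;  Δλ = -1.7174 rad
tan C = Δλ / ΔM = -8.5330 → C = 276.68°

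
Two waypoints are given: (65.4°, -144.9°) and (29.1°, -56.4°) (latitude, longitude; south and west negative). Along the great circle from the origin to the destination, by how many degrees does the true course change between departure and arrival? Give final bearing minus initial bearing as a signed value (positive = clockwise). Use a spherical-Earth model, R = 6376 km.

+73.9°

At departure: θ₁ = atan2(sin Δλ cos φ₂, cos φ₁ sin φ₂ − sin φ₁ cos φ₂ cos Δλ) = 78.25°
At arrival: θ₂ = atan2(sin Δλ cos φ₁, −cos φ₂ sin φ₁ + sin φ₂ cos φ₁ cos Δλ) = 152.20°
Δθ = θ₂ − θ₁ = +73.9°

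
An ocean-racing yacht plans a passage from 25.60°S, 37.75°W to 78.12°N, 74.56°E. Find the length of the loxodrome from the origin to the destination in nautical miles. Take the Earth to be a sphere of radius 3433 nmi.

7655 nmi

Rhumb course C = atan2(Δλ, Δψ) with Δψ = ln[tan(π/4+φ₂/2)/tan(π/4+φ₁/2)] = +2.7254, Δλ = +1.9602 → C = 35.72°
d = R·|Δφ| / |cos C| = 3433·1.81026 / 0.81183 = 7655 nmi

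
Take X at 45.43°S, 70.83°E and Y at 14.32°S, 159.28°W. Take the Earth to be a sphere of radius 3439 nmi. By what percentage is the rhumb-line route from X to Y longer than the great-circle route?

9.1%

Great circle: σ = 1.8337 rad → d_gc = Rσ = 6306.1 nmi
Rhumb: Δφ = +0.5430, Δλ = +2.2670, Δψ = +0.6395, q = Δφ/Δψ = 0.8491 → d_rh = R√(Δφ²+q²Δλ²) = 6878.3 nmi
Excess = (6878.3 − 6306.1) / 6306.1 = 572.2 / 6306.1 = 9.07% ≈ 9.1%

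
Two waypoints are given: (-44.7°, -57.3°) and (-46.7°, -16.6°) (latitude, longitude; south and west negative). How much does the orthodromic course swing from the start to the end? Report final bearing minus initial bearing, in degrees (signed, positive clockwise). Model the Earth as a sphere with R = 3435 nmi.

-29.7°

At departure: θ₁ = atan2(sin Δλ cos φ₂, cos φ₁ sin φ₂ − sin φ₁ cos φ₂ cos Δλ) = 108.72°
At arrival: θ₂ = atan2(sin Δλ cos φ₁, −cos φ₂ sin φ₁ + sin φ₂ cos φ₁ cos Δλ) = 78.99°
Δθ = θ₂ − θ₁ = -29.7°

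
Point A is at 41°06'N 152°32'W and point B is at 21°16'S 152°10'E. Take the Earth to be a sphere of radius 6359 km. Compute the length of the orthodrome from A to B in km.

8958 km

Haversine: a = sin²(Δφ/2)+cos φ₁ cos φ₂ sin²(Δλ/2) = 0.41933;  σ = 2·atan2(√a,√(1−a))
σ = 80.715° → d = Rσ = 6359·1.40875 = 8958 km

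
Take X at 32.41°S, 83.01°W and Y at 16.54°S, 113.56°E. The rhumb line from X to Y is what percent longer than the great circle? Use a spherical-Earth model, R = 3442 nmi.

Great circle: σ = 2.2435 rad → d_gc = Rσ = 7722.1527 nmi
Rhumb: Δφ = +0.2770, Δλ = -2.8524, Δψ = +0.3057, q = Δφ/Δψ = 0.9060 → d_rh = R√(Δφ²+q²Δλ²) = 8946.1141 nmi
Excess = (8946.1141 − 7722.1527) / 7722.1527 = 1223.9614 / 7722.1527 = 15.850003% ≈ 15.9%

15.9%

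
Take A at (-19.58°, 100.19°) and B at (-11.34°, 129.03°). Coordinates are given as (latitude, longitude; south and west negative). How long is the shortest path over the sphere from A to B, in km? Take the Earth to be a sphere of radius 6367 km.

3216 km

cos σ = sin φ₁ sin φ₂ + cos φ₁ cos φ₂ cos Δλ
      = sin(-19.58°)sin(-11.34°) + cos(-19.58°)cos(-11.34°)cos(28.84°) = 0.8751
σ = 28.943° → d = Rσ = 6367·0.50515 = 3216 km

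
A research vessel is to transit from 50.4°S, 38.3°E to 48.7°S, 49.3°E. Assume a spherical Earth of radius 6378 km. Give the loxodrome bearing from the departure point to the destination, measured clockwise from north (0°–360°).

76.6°

Meridional parts: M(φ₁)=-1.0216, M(φ₂)=-0.9759 → ΔM = +0.0457;  Δλ = +0.1920 rad
tan C = Δλ / ΔM = +4.1974 → C = 76.60°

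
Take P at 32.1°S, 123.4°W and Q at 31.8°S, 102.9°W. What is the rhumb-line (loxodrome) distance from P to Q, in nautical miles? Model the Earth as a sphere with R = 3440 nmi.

Δψ = ln[tan(π/4+φ₂/2)/tan(π/4+φ₁/2)] = +0.0062;  Δφ = +0.0052 rad,  Δλ = +0.3578 rad
q = Δφ/Δψ = 0.8485
d = R·√(Δφ² + q²Δλ²) = 3440·0.30364 = 1045 nmi

1045 nmi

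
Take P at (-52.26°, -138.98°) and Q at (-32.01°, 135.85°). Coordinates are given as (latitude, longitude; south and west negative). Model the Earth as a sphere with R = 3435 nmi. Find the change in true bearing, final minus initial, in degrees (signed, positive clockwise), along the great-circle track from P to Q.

At departure: θ₁ = atan2(sin Δλ cos φ₂, cos φ₁ sin φ₂ − sin φ₁ cos φ₂ cos Δλ) = 252.40°
At arrival: θ₂ = atan2(sin Δλ cos φ₁, −cos φ₂ sin φ₁ + sin φ₂ cos φ₁ cos Δλ) = 316.52°
Δθ = θ₂ − θ₁ = +64.1°

+64.1°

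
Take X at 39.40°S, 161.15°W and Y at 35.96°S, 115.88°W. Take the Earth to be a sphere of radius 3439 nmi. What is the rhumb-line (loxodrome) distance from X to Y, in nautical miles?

Rhumb course C = atan2(Δλ, Δψ) with Δψ = ln[tan(π/4+φ₂/2)/tan(π/4+φ₁/2)] = +0.0759, Δλ = +0.7901 → C = 84.51°
d = R·|Δφ| / |cos C| = 3439·0.06004 / 0.09561 = 2160 nmi

2160 nmi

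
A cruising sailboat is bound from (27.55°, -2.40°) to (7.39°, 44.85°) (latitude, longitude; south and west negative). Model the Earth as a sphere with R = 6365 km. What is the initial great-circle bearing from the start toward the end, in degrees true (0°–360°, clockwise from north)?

N = sin Δλ·cos φ₂ = +0.7282;  D = cos φ₁ sin φ₂ − sin φ₁ cos φ₂ cos Δλ = -0.1973
initial course = atan2(N, D) = 105.16°

105.2°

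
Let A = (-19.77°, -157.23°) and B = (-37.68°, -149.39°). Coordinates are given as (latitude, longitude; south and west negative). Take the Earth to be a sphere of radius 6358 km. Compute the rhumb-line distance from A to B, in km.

Rhumb course C = atan2(Δλ, Δψ) with Δψ = ln[tan(π/4+φ₂/2)/tan(π/4+φ₁/2)] = -0.3588, Δλ = +0.1368 → C = 159.13°
d = R·|Δφ| / |cos C| = 6358·0.31259 / 0.93436 = 2127 km

2127 km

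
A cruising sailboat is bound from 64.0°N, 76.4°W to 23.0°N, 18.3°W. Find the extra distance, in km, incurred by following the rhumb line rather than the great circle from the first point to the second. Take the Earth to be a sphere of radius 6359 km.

Great circle: cos σ = sin φ₁ sin φ₂ + cos φ₁ cos φ₂ cos Δλ,  σ = 0.9711 rad → d_gc = 6175.0 km
Rhumb line: Δψ = -1.0532, q = Δφ/Δψ = 0.6794, d_rh = R√(Δφ²+q²Δλ²) = 6316.6 km
Excess = 6316.6 − 6175.0 = 141.6 ≈ 142 km

142 km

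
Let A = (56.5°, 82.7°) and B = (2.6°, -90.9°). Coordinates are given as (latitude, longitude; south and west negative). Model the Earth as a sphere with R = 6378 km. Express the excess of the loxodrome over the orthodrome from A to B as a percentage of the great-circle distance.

25.4%

Great circle: σ = 2.1061 rad → d_gc = Rσ = 13432.7 km
Rhumb: Δφ = -0.9407, Δλ = -3.0299, Δψ = -1.1554, q = Δφ/Δψ = 0.8142 → d_rh = R√(Δφ²+q²Δλ²) = 16839.9 km
Excess = (16839.9 − 13432.7) / 13432.7 = 3407.2 / 13432.7 = 25.36% ≈ 25.4%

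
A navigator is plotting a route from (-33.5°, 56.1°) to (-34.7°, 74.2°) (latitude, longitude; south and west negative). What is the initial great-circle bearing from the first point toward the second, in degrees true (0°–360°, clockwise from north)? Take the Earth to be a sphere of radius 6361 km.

N = sin Δλ·cos φ₂ = +0.2554;  D = cos φ₁ sin φ₂ − sin φ₁ cos φ₂ cos Δλ = -0.0434
initial course = atan2(N, D) = 99.64°

99.6°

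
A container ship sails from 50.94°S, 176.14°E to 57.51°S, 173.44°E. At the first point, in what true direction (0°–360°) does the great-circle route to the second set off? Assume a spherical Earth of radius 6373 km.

N = sin Δλ·cos φ₂ = -0.0253;  D = cos φ₁ sin φ₂ − sin φ₁ cos φ₂ cos Δλ = -0.1149
initial course = atan2(N, D) = 192.42°

192.4°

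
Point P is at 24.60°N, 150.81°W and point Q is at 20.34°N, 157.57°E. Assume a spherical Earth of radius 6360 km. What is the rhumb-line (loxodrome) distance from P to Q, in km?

5314 km

Δψ = ln[tan(π/4+φ₂/2)/tan(π/4+φ₁/2)] = -0.0805;  Δφ = -0.0744 rad,  Δλ = -0.9009 rad
q = Δφ/Δψ = 0.9238
d = R·√(Δφ² + q²Δλ²) = 6360·0.83560 = 5314 km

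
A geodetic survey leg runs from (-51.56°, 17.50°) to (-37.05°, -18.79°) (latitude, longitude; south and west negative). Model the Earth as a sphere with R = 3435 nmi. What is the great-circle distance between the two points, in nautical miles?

1758 nmi

cos σ = sin φ₁ sin φ₂ + cos φ₁ cos φ₂ cos Δλ
      = sin(-51.56°)sin(-37.05°) + cos(-51.56°)cos(-37.05°)cos(-36.29°) = 0.8719
σ = 29.324° → d = Rσ = 3435·0.51181 = 1758 nmi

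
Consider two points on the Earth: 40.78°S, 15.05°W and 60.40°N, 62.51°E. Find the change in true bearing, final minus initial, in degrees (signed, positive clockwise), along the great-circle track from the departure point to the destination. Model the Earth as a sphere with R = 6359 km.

+24.3°

At departure: θ₁ = atan2(sin Δλ cos φ₂, cos φ₁ sin φ₂ − sin φ₁ cos φ₂ cos Δλ) = 33.53°
At arrival: θ₂ = atan2(sin Δλ cos φ₁, −cos φ₂ sin φ₁ + sin φ₂ cos φ₁ cos Δλ) = 57.87°
Δθ = θ₂ − θ₁ = +24.3°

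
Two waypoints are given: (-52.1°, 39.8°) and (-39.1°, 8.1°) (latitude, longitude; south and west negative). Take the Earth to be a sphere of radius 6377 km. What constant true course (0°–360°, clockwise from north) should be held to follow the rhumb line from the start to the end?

Δψ = ln[tan(π/4+φ₂/2)/tan(π/4+φ₁/2)] = +0.3265
Δλ = -0.5533 rad (taken the short way round)
course = atan2(Δλ, Δψ) = 300.54°

300.5°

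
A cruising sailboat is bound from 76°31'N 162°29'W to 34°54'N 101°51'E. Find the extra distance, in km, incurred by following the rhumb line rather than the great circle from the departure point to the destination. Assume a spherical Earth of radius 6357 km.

Great circle: cos σ = sin φ₁ sin φ₂ + cos φ₁ cos φ₂ cos Δλ,  σ = 1.0033 rad → d_gc = 6378.2 km
Rhumb line: Δψ = -1.4846, q = Δφ/Δψ = 0.4893, d_rh = R√(Δφ²+q²Δλ²) = 6949.0 km
Excess = 6949.0 − 6378.2 = 570.8 ≈ 571 km

571 km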